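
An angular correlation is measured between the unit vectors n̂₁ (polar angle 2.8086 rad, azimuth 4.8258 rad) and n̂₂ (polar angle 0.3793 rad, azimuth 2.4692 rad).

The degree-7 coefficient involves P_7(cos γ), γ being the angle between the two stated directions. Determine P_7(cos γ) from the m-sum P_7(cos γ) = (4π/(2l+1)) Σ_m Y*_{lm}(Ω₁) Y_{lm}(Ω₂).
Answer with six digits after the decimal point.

Term-by-term m-sum for l=7 (normalisation 4π/15 = 0.837758):
  [-7]  conj(Y_{7,-7})(Ω₁) = (-0.000142, 0.000140) ; Y_{7,-7}(Ω₂) = (0.000003, 0.000477) ; Δ = (-0.000000, -0.000000)
  [-6]  conj(Y_{7,-6})(Ω₁) = (0.001676, 0.001357) ; Y_{7,-6}(Ω₂) = (-0.002809, -0.003488) ; Δ = (0.000000, -0.000010)
  [-5]  conj(Y_{7,-5})(Ω₁) = (0.007804, -0.012255) ; Y_{7,-5}(Ω₂) = (0.025462, 0.005704) ; Δ = (0.000269, -0.000268)
  [-4]  conj(Y_{7,-4})(Ω₁) = (-0.061282, -0.029879) ; Y_{7,-4}(Ω₂) = (-0.094722, 0.045992) ; Δ = (0.007179, 0.000012)
  [-3]  conj(Y_{7,-3})(Ω₁) = (-0.074948, 0.211718) ; Y_{7,-3}(Ω₂) = (0.127351, -0.266090) ; Δ = (0.046791, 0.046905)
  [-2]  conj(Y_{7,-2})(Ω₁) = (0.474561, 0.109526) ; Y_{7,-2}(Ω₂) = (0.118589, 0.515739) ; Δ = (-0.000209, 0.257738)
  [-1]  conj(Y_{7,-1})(Ω₁) = (0.062285, -0.546844) ; Y_{7,-1}(Ω₂) = (-0.343300, -0.273320) ; Δ = (-0.170846, 0.170708)
  [+0]  conj(Y_{7,0})(Ω₁) = (0.052972, -0.000000) ; Y_{7,0}(Ω₂) = (-0.225438, 0.000000) ; Δ = (-0.011942, 0.000000)
  [+1]  conj(Y_{7,1})(Ω₁) = (-0.062285, -0.546844) ; Y_{7,1}(Ω₂) = (0.343300, -0.273320) ; Δ = (-0.170846, -0.170708)
  [+2]  conj(Y_{7,2})(Ω₁) = (0.474561, -0.109526) ; Y_{7,2}(Ω₂) = (0.118589, -0.515739) ; Δ = (-0.000209, -0.257738)
  [+3]  conj(Y_{7,3})(Ω₁) = (0.074948, 0.211718) ; Y_{7,3}(Ω₂) = (-0.127351, -0.266090) ; Δ = (0.046791, -0.046905)
  [+4]  conj(Y_{7,4})(Ω₁) = (-0.061282, 0.029879) ; Y_{7,4}(Ω₂) = (-0.094722, -0.045992) ; Δ = (0.007179, -0.000012)
  [+5]  conj(Y_{7,5})(Ω₁) = (-0.007804, -0.012255) ; Y_{7,5}(Ω₂) = (-0.025462, 0.005704) ; Δ = (0.000269, 0.000268)
  [+6]  conj(Y_{7,6})(Ω₁) = (0.001676, -0.001357) ; Y_{7,6}(Ω₂) = (-0.002809, 0.003488) ; Δ = (0.000000, 0.000010)
  [+7]  conj(Y_{7,7})(Ω₁) = (0.000142, 0.000140) ; Y_{7,7}(Ω₂) = (-0.000003, 0.000477) ; Δ = (-0.000000, 0.000000)
Total Σ_m = (-0.245574, -0.000000). Multiply by 0.837758: (-0.205732, -0.000000). P_7(cos γ) = -0.205732

-0.205732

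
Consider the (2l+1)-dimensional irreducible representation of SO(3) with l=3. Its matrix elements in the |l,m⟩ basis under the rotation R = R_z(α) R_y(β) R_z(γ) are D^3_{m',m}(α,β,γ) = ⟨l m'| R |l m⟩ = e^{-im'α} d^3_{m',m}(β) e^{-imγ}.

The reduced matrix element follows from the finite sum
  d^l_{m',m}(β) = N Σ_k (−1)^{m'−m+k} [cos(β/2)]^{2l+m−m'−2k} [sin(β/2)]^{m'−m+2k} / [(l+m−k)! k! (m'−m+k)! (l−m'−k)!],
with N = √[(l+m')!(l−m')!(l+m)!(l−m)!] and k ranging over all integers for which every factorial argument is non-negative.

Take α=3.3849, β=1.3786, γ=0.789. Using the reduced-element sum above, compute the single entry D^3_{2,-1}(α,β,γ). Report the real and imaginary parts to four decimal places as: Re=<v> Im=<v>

D^3_{2,-1}(3.3849,1.3786,0.7890) = e^{-i·2·3.3849}·d^3_{2,-1}(1.3786)·e^{-i·-1·0.7890}. Compute d first:
With c≡cos(β/2)=0.771691 and s≡sin(β/2)=0.635997, N=[120·1·2·24]^{1/2}=75.894664
k∈{0,1} keeps every argument non-negative
  k=0: (−1)^3·75.8947/(12)·0.7717^3·0.6360^3 = -0.747698
  k=1: (−1)^4·75.8947/(24)·0.7717^1·0.6360^5 = +0.253933
d^3_{2,-1}(1.3786) = -0.747698 +0.253933 = -0.493765
Phases: e^{-i·(2)·3.3849}=+0.883921-0.467636i, e^{-i·(-1)·0.7890}=+0.704555+0.709649i ⇒ D=-0.471363-0.147042i

Re=-0.4714 Im=-0.1470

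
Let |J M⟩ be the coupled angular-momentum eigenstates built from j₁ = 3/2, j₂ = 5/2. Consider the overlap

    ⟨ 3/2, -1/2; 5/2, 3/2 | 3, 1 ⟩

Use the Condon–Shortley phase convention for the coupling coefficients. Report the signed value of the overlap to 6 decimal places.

j₁+j₂−J=1  J+j₁−j₂=2  J−j₁+j₂=4  j₁+j₂+J+1=8
(j₁±m₁, j₂±m₂, J±M) = (1,2,4,1,4,2)
P² = 96/5
sum k=0..1:
  [0] +1/48 = 1/48
  [1] −1/6 = -1/6
S = -7/48
C² = P²·S² = 49/120 ; C = -0.639010

−√(49/120) = -0.639010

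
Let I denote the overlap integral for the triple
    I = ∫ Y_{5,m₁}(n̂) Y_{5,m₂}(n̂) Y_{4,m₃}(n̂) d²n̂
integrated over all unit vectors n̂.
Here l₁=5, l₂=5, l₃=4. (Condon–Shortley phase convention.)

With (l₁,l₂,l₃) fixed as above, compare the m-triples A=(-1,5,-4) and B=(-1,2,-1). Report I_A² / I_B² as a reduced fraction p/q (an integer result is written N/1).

12/35

Same 5,5,4: normalisation and zero-m 3j drop out of the ratio.
A: Δ: 6! 4! 4! / 15! → 1/3153150; sum: t=6:+1/414720 = 1/414720; 3j²(5 5 4; -1 5 -4) = Δ·Π!·Σ² = 2/429  (sign +1)
B: Δ: 6! 4! 4! / 15! → 1/3153150; sum: t=3:−1/5184 t=4:+1/1152 t=5:−1/2880 t=6:+1/103680 = 7/20736; 3j²(5 5 4; -1 2 -1) = Δ·Π!·Σ² = 35/2574  (sign -1)
I_A²/I_B² = (2/429)/(35/2574) = 12/35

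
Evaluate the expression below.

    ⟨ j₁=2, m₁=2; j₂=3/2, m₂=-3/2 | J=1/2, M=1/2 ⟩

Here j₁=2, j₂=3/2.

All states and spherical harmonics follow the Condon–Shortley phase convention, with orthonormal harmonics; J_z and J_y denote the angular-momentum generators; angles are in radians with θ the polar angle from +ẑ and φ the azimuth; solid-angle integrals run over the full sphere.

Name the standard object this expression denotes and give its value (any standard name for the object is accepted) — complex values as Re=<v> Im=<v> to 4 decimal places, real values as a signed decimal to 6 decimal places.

Clebsch–Gordan coefficient, +√(2/5) ≈ +0.632456

This is a Clebsch–Gordan (vector-coupling) coefficient.
j₁+j₂−J=3  J+j₁−j₂=1  J−j₁+j₂=0  j₁+j₂+J+1=5
(j₁±m₁, j₂±m₂, J±M) = (4,0,0,3,1,0)
P² = 72/5
sum k=0..0:
  [0] +1/6 = 1/6
S = 1/6
C² = P²·S² = 2/5 ; C = +0.632456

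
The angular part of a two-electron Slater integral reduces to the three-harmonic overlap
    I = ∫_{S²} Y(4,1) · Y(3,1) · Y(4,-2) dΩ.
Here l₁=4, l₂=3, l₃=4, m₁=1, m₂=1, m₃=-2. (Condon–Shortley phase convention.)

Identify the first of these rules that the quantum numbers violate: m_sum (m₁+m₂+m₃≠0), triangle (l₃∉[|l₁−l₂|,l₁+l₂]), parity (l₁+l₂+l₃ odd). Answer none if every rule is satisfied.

parity

m₁+m₂+m₃ = 1 + 1 − 2 = 0  ✓
triangle: |4−3|=1 ≤ l₃=4 ≤ 4+3=7  ✓
parity: l₁+l₂+l₃ = 11 is odd  ✗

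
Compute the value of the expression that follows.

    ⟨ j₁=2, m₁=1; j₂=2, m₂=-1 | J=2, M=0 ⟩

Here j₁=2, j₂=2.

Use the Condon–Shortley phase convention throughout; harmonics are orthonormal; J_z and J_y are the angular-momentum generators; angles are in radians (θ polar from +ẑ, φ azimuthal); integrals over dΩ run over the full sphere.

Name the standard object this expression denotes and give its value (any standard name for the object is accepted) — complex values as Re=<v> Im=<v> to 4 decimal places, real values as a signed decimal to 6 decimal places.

Clebsch–Gordan coefficient, +√(1/14) ≈ +0.267261

This is a Clebsch–Gordan (vector-coupling) coefficient.
j₁+j₂−J=2  J+j₁−j₂=2  J−j₁+j₂=2  j₁+j₂+J+1=7
(j₁±m₁, j₂±m₂, J±M) = (3,1,1,3,2,2)
P² = 8/7
sum k=0..1:
  [0] +1/2 = 1/2
  [1] −1/4 = -1/4
S = 1/4
C² = P²·S² = 1/14 ; C = +0.267261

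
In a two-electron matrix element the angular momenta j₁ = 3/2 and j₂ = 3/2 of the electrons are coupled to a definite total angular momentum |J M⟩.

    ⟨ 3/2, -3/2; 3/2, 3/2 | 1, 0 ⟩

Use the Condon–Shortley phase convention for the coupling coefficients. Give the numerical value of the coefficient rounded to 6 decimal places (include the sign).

triangle: 2!*1!*1!/5! = 2/120
(j±m)!: 0!*3!*3!*0!*1!*1! = 36
prefactor² = (2J+1)*Δ*N² = 9/5
  k=2: +1/(2!*0!*1!*1!*0!*0!) = 1/2
Σ = 1/2  ⇒  CG² = 9/5*(1/2)² = 9/20
CG = +√(9/20) = +0.670820

+√(9/20) = +0.670820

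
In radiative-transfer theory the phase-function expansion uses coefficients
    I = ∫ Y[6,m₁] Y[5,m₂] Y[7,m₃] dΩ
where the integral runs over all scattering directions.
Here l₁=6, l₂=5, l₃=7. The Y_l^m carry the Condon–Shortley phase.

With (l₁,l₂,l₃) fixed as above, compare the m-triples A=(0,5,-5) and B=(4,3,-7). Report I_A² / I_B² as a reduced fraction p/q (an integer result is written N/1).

Shared (l₁,l₂,l₃)=(6,5,7): N and (l;000)² cancel in I_A²/I_B².
A: Δ = 4!·8!·6!/19! = 1/174594420; Racah Σ t=4..4: t=4:+1/24883200 = 1/24883200; ⇒ 3j(6 5 7; 0 5 -5)² = 70/4199, sgn +1
B: Δ = 4!·8!·6!/19! = 1/174594420; Racah Σ t=2..2: t=2:+1/116121600 = 1/116121600; ⇒ 3j(6 5 7; 4 3 -7)² = 7/323, sgn +1
I_A²/I_B² = (70/4199)/(7/323) = 10/13

10/13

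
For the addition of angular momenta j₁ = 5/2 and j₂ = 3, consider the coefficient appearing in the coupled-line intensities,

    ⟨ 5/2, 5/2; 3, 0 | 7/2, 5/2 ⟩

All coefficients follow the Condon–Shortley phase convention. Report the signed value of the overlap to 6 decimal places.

+0.617213  (= +√(8/21))

triangle: 2!·3!·4!/10! = 288/3628800
(j±m)!: 5!·0!·3!·3!·6!·1! = 3110400
prefactor² = (2J+1)·Δ·N² = 13824/7
  k=0: +1/(0!·2!·0!·3!·3!·1!) = 1/72
Σ = 1/72  ⇒  CG² = 13824/7·(1/72)² = 8/21
CG = +√(8/21) = +0.617213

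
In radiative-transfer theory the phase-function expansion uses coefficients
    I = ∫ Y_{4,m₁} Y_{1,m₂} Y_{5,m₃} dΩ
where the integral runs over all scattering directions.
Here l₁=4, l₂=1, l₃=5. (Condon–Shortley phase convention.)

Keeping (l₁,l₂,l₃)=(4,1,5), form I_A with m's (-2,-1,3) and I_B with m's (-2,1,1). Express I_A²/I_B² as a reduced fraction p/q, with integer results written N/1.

14/3

Shared (l₁,l₂,l₃)=(4,1,5): N and (l;000)² cancel in I_A²/I_B².
A: Δ = 0!·8!·2!/11! = 1/495; Racah Σ t=0..0: t=0:+1/2880 = 1/2880; ⇒ 3j(4 1 5; -2 -1 3)² = 28/495, sgn +1
B: Δ = 0!·8!·2!/11! = 1/495; Racah Σ t=0..0: t=0:+1/2880 = 1/2880; ⇒ 3j(4 1 5; -2 1 1)² = 2/165, sgn +1
I_A²/I_B² = (28/495)/(2/165) = 14/3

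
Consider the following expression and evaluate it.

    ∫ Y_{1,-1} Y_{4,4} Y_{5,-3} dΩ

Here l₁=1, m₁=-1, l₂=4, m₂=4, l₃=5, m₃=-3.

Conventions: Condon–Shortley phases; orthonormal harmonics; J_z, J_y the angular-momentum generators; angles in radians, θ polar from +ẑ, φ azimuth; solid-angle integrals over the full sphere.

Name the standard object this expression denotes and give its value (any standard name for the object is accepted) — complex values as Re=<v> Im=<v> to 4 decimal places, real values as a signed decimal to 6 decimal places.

Gaunt coefficient, -0.049106

This is a Gaunt coefficient — the integral of a triple product of spherical harmonics over the sphere.
Checks pass: Σm=0; 10 even; l₃=5∈[3,5].
(2·1+1)(2·4+1)(2·5+1) = 297
Δ: 0! 2! 8! / 11! → 1/495
sum: t=0:+1/576 = 1/576
3j²(1 4 5; 0 0 0) = Δ·Π!·Σ² = 5/99  (sign -1)
sum: t=0:+1/80640 = 1/80640
3j²(1 4 5; -1 4 -3) = Δ·Π!·Σ² = 1/495  (sign +1)
combine: 4πI² = 297·5/99·1/495 = 1/33
take √, sign -1: I = -0.04910640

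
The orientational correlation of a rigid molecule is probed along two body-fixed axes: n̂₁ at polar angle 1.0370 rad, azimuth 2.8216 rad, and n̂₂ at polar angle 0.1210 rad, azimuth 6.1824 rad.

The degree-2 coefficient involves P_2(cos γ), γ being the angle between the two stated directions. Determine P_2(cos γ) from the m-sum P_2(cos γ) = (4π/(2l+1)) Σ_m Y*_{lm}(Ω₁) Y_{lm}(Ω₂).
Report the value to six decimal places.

-0.255589

Term-by-term m-sum for l=2 (normalisation 4π/5 = 2.513274):
  term(m=-2) = 0.00146 - 0.00068j   from Y*(Ω₁)=0.22962 - 0.17096j, Y(Ω₂)=0.00551 + 0.00113j
  term(m=-1) = -0.03057 + 0.00681j   from Y*(Ω₁)=-0.32121 + 0.10644j, Y(Ω₂)=0.09210 + 0.00931j
  term(m=+0) = -0.04346 + 0.00000j   from Y*(Ω₁)=-0.07044 + 0.00000j, Y(Ω₂)=0.61700 + 0.00000j
  term(m=+1) = -0.03057 - 0.00681j   from Y*(Ω₁)=0.32121 + 0.10644j, Y(Ω₂)=-0.09210 + 0.00931j
  term(m=+2) = 0.00146 + 0.00068j   from Y*(Ω₁)=0.22962 + 0.17096j, Y(Ω₂)=0.00551 - 0.00113j
Total Σ_m = -0.10170 + 0.00000j. Multiply by 2.513274: -0.25559 + 0.00000j. P_2(cos γ) = -0.255589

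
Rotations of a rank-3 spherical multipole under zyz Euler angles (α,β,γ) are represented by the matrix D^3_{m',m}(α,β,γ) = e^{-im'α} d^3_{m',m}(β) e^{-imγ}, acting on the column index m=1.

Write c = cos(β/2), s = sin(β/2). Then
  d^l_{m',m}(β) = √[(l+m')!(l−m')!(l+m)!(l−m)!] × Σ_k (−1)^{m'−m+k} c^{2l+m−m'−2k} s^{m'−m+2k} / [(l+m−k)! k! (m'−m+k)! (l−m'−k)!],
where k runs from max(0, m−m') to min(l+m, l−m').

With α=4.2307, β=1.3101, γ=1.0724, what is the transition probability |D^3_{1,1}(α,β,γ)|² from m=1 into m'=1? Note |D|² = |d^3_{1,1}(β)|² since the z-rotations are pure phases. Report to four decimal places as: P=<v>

P=0.1647

D^3_{1,1}(4.2307,1.3101,1.0724) = e^{-i·1·4.2307}·d^3_{1,1}(1.3101)·e^{-i·1·1.0724}. Compute d first:
c=cos(1.310100/2)=0.793017, s=sin(1.310100/2)=0.609199; N=√[24·2·24·2]=48.000000
Admissible k: 0..2 (factorial args all ≥0)
  k=0: (−1)^0·48.0000/(48)·0.7930^6·0.6092^0 = +0.248712
  k=1: (−1)^1·48.0000/(6)·0.7930^4·0.6092^2 = -1.174192
  k=2: (−1)^2·48.0000/(8)·0.7930^2·0.6092^4 = +0.519701
d^3_{1,1}(1.3101) = +0.248712 -1.174192 +0.519701 = -0.405780
|D^3_{1,1}|² = |d^3_{1,1}(β)|² = (-0.405780)² = 0.164657 (the z-rotation phases have unit modulus)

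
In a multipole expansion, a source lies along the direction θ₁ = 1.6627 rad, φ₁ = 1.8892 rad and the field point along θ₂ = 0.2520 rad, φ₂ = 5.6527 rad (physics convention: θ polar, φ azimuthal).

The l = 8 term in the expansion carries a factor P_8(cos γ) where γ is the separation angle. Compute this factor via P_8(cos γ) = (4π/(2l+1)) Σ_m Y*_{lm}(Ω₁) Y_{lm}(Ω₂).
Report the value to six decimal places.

-0.225822

Addition theorem: P_8(cos γ) = (4π/17) Σ_m Y*_{lm}(Ω₁) Y_{lm}(Ω₂), m = −8…8:
  [-8]  conj(Y_{8,-8})(Ω₁) = (-0.412829, 0.279029) ; Y_{8,-8}(Ω₂) = (0.000003, -0.000007) ; Δ = (0.000001, 0.000004)
  [-7]  conj(Y_{8,-7})(Ω₁) = (-0.145338, -0.112339) ; Y_{8,-7}(Ω₂) = (-0.000035, -0.000114) ; Δ = (-0.000008, 0.000021)
  [-6]  conj(Y_{8,-6})(Ω₁) = (-0.106810, 0.302307) ; Y_{8,-6}(Ω₂) = (-0.000947, -0.000707) ; Δ = (0.000315, -0.000211)
  [-5]  conj(Y_{8,-5})(Ω₁) = (-0.209917, -0.004456) ; Y_{8,-5}(Ω₂) = (-0.008399, -0.000091) ; Δ = (0.001763, 0.000057)
  [-4]  conj(Y_{8,-4})(Ω₁) = (0.076519, 0.249858) ; Y_{8,-4}(Ω₂) = (-0.035964, 0.025656) ; Δ = (-0.009162, -0.007023)
  [-3]  conj(Y_{8,-3})(Ω₁) = (-0.179893, 0.127232) ; Y_{8,-3}(Ω₂) = (-0.053390, 0.160753) ; Δ = (-0.010849, -0.035711)
  [-2]  conj(Y_{8,-2})(Ω₁) = (0.188259, 0.139235) ; Y_{8,-2}(Ω₂) = (0.135298, 0.422628) ; Δ = (-0.033374, 0.098402)
  [-1]  conj(Y_{8,-1})(Ω₁) = (-0.070207, 0.212996) ; Y_{8,-1}(Ω₂) = (0.532719, 0.388809) ; Δ = (-0.120216, 0.086170)
  [+0]  conj(Y_{8,0})(Ω₁) = (0.226007, -0.000000) ; Y_{8,0}(Ω₂) = (0.166200, 0.000000) ; Δ = (0.037562, 0.000000)
  [+1]  conj(Y_{8,1})(Ω₁) = (0.070207, 0.212996) ; Y_{8,1}(Ω₂) = (-0.532719, 0.388809) ; Δ = (-0.120216, -0.086170)
  [+2]  conj(Y_{8,2})(Ω₁) = (0.188259, -0.139235) ; Y_{8,2}(Ω₂) = (0.135298, -0.422628) ; Δ = (-0.033374, -0.098402)
  [+3]  conj(Y_{8,3})(Ω₁) = (0.179893, 0.127232) ; Y_{8,3}(Ω₂) = (0.053390, 0.160753) ; Δ = (-0.010849, 0.035711)
  [+4]  conj(Y_{8,4})(Ω₁) = (0.076519, -0.249858) ; Y_{8,4}(Ω₂) = (-0.035964, -0.025656) ; Δ = (-0.009162, 0.007023)
  [+5]  conj(Y_{8,5})(Ω₁) = (0.209917, -0.004456) ; Y_{8,5}(Ω₂) = (0.008399, -0.000091) ; Δ = (0.001763, -0.000057)
  [+6]  conj(Y_{8,6})(Ω₁) = (-0.106810, -0.302307) ; Y_{8,6}(Ω₂) = (-0.000947, 0.000707) ; Δ = (0.000315, 0.000211)
  [+7]  conj(Y_{8,7})(Ω₁) = (0.145338, -0.112339) ; Y_{8,7}(Ω₂) = (0.000035, -0.000114) ; Δ = (-0.000008, -0.000021)
  [+8]  conj(Y_{8,8})(Ω₁) = (-0.412829, -0.279029) ; Y_{8,8}(Ω₂) = (0.000003, 0.000007) ; Δ = (0.000001, -0.000004)
Σ over m = (-0.305496, 0.000000); ×(4π/17) → (-0.225822, 0.000000). Real part: -0.225822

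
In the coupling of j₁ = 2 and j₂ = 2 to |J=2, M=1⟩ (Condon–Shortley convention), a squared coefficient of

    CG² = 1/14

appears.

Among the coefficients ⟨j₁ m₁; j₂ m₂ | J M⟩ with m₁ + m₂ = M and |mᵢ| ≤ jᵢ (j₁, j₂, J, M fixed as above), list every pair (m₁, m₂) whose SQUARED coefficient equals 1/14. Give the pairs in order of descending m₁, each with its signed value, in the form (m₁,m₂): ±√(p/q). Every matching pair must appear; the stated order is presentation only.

(1,0): −√(1/14); (0,1): −√(1/14)

Admissible pairs with m₁+m₂ = M = 1: (-1,2), (0,1), (1,0), (2,-1)
  (m₁,m₂)=(2,-1): CG² = 3/7, CG = +√(3/7)
  (m₁,m₂)=(1,0): CG² = 1/14, CG = −√(1/14)   ← matches the target
  (m₁,m₂)=(0,1): CG² = 1/14, CG = −√(1/14)   ← matches the target
  (m₁,m₂)=(-1,2): CG² = 3/7, CG = +√(3/7)
Pairs with CG² = 1/14: (1,0): −√(1/14); (0,1): −√(1/14)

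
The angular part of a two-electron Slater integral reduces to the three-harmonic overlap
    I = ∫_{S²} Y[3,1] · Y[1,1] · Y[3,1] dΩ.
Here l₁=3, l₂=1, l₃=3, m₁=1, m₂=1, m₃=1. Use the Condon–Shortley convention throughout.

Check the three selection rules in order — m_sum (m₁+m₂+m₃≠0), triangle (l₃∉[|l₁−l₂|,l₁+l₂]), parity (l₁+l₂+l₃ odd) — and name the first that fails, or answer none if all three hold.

Σmᵢ = 3  ✗
l₃∈[|l₁−l₂|,l₁+l₂]=[2,4], have l₃=3
Σlᵢ = 7 ⇒ odd

m_sum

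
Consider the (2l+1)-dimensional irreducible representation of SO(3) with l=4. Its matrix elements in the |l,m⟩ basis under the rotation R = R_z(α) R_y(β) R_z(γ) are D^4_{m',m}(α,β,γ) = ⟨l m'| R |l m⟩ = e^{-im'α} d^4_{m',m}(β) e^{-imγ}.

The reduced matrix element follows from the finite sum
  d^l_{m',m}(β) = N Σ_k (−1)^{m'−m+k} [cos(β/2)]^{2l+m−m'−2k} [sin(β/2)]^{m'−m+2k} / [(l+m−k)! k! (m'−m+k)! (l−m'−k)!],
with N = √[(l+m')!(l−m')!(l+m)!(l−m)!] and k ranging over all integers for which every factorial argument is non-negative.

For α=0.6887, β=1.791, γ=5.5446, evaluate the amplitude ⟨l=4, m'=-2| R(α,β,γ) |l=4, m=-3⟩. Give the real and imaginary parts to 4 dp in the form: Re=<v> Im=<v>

Re=0.2679 Im=-0.2979

First d^4_{-2,-3}(β=1.7910), then the phase factors e^{-i(-2)α} and e^{-i(-3)γ}:
With c≡cos(β/2)=0.625129 and s≡sin(β/2)=0.780522, N=[2·720·1·5040]^{1/2}=2693.993318
k∈{0,1} keeps every argument non-negative
  k=0: (−1)^1·2693.9933/(720)·0.6251^7·0.7805^1 = -0.108952
  k=1: (−1)^2·2693.9933/(240)·0.6251^5·0.7805^3 = +0.509551
d^4_{-2,-3}(1.7910) = -0.108952 +0.509551 = +0.400599
Attach z-rotation phases: D = e^{-i(-2)(0.6887)}·(+0.400599)·e^{-i(-3)(5.5446)} = +0.267875-0.297863i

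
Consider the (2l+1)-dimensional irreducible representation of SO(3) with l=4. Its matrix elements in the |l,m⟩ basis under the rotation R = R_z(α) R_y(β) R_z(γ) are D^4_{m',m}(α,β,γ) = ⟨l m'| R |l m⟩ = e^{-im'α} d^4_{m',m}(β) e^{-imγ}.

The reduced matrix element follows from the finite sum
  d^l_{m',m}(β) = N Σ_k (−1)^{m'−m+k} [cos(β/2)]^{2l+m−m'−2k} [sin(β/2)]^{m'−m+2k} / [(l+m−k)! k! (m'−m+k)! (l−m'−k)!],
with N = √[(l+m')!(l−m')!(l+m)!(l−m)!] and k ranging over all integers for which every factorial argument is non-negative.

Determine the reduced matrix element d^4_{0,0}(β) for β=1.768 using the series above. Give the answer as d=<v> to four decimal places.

d^4_{0,0}(β=1.7680) via the finite sum:
Half-angle: c=0.634063, s=0.773281. N=√(24·24·24·24)=576.000000
k∈{0,1,2,3,4} keeps every argument non-negative
  k=0: (−1)^0·576.0000/(576)·0.6341^8·0.7733^0 = +0.026125
  k=1: (−1)^1·576.0000/(36)·0.6341^6·0.7733^2 = -0.621713
  k=2: (−1)^2·576.0000/(16)·0.6341^4·0.7733^4 = +2.080571
  k=3: (−1)^3·576.0000/(36)·0.6341^2·0.7733^6 = -1.375340
  k=4: (−1)^4·576.0000/(576)·0.6341^0·0.7733^8 = +0.127850
d^4_{0,0}(1.7680) = +0.026125 -0.621713 +2.080571 -1.375340 +0.127850 = +0.237493

d=0.2375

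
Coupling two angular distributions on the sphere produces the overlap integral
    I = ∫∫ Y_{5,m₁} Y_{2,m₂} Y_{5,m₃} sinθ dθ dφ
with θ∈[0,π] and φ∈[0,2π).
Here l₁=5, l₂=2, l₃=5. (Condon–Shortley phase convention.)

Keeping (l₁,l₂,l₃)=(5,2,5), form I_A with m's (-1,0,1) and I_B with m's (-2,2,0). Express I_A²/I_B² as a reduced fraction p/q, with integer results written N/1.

l's match ⇒ only the (l;m) 3-j factors differ between A and B.
A: triangle coeff Δ(5,2,5) = 1/38610; Σ_t [0,2]: t=0:+1/5760 t=1:−1/720 t=2:+1/2304 = -1/1280; (3j)²=27/1430 [(5 2 5; -1 0 1)], sign=-1
B: triangle coeff Δ(5,2,5) = 1/38610; Σ_t [2,2]: t=2:+1/2880 = 1/2880; (3j)²=14/429 [(5 2 5; -2 2 0)], sign=-1
I_A²/I_B² = (27/1430)/(14/429) = 81/140

81/140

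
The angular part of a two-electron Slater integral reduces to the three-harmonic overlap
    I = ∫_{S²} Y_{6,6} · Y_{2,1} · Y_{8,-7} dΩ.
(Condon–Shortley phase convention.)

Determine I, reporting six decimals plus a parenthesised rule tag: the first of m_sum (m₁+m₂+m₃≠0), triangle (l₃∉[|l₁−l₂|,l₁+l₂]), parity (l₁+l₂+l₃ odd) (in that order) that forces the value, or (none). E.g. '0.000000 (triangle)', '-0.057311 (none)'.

-0.181017 (none)

m-sum 0 ✓  L=16 even ✓  4≤8≤8 ✓
Π(2lᵢ+1) = 13×5×17 = 1105
triangle coeff Δ(6,2,8) = 1/30940
Σ_t [0,0]: t=0:+1/2073600 = 1/2073600
(3j)²=28/1105 [(6 2 8; 0 0 0)], sign=+1
Σ_t [0,0]: t=0:+1/2874009600 = 1/2874009600
(3j)²=1/68 [(6 2 8; 6 1 -7)], sign=-1
⇒ 4πI² = 7/17
I = (-1)√(7/17/(4π)) = -0.18101711
No selection rule forces the value: the integral is nonzero (none).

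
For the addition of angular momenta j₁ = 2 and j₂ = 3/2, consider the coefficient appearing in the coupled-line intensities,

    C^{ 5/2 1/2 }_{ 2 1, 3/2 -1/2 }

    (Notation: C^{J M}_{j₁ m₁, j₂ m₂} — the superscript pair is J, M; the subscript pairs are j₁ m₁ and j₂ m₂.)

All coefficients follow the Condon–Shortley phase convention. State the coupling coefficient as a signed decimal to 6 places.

triangle: 1!×3!×2!/7! = 12/5040
(j±m)!: 3!×1!×1!×2!×3!×2! = 144
prefactor² = (2J+1)×Δ×N² = 72/35
  k=0: +1/(0!×1!×1!×1!×2!×1!) = 1/2
  k=1: −1/(1!×0!×0!×0!×3!×2!) = -1/12
Σ = 5/12  ⇒  CG² = 72/35×(5/12)² = 5/14
CG = +√(5/14) = +0.597614

+√(5/14) ≈ +0.597614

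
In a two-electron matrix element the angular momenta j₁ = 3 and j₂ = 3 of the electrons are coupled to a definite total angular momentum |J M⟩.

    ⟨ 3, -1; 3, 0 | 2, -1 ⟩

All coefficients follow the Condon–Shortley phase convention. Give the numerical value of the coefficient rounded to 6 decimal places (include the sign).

j₁+j₂−J=4  J+j₁−j₂=2  J−j₁+j₂=2  j₁+j₂+J+1=9
(j₁±m₁, j₂±m₂, J±M) = (2,4,3,3,1,3)
P² = 96/7
sum k=2..3:
  [2] +1/8 = 1/8
  [3] −1/12 = -1/12
S = 1/24
C² = P²·S² = 1/42 ; C = +0.154303

+√(1/42) ≈ +0.154303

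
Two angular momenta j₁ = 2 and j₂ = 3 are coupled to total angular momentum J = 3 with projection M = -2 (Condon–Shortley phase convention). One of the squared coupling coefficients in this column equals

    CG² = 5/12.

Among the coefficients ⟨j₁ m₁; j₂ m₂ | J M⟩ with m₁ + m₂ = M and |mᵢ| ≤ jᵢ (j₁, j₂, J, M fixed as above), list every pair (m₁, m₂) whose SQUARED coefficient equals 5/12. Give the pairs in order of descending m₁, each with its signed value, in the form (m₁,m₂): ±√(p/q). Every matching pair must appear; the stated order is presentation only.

(1,-3): +√(5/12)

Admissible pairs with m₁+m₂ = M = -2: (-2,0), (-1,-1), (0,-2), (1,-3)
  (m₁,m₂)=(1,-3): CG² = 5/12, CG = +√(5/12)   ← matches the target
  (m₁,m₂)=(0,-2): CG² = 0/1, CG = 0
  (m₁,m₂)=(-1,-1): CG² = 1/4, CG = −√(1/4)
  (m₁,m₂)=(-2,0): CG² = 1/3, CG = +√(1/3)
Pairs with CG² = 5/12: (1,-3): +√(5/12)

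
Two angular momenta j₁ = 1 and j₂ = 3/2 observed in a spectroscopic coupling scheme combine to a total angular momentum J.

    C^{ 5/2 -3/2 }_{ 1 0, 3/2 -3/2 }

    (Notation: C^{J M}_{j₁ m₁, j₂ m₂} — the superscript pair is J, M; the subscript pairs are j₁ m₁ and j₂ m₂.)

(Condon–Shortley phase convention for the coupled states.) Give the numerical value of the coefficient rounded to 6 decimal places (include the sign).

+0.632456  (= +√(2/5))

j₁+j₂−J=0  J+j₁−j₂=2  J−j₁+j₂=3  j₁+j₂+J+1=6
(j₁±m₁, j₂±m₂, J±M) = (1,1,0,3,1,4)
P² = 72/5
sum k=0..0:
  [0] +1/6 = 1/6
S = 1/6
C² = P²·S² = 2/5 ; C = +0.632456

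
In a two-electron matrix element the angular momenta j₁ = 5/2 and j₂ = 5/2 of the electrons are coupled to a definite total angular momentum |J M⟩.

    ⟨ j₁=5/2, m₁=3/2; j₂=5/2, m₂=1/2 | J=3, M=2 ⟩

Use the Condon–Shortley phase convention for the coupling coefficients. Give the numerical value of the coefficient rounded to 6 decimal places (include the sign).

j₁+j₂−J=2  J+j₁−j₂=3  J−j₁+j₂=3  j₁+j₂+J+1=9
(j₁±m₁, j₂±m₂, J±M) = (4,1,3,2,5,1)
P² = 48
sum k=0..1:
  [0] +1/24 = 1/24
  [1] −1/12 = -1/12
S = -1/24
C² = P²·S² = 1/12 ; C = -0.288675

-0.288675  (= −√(1/12))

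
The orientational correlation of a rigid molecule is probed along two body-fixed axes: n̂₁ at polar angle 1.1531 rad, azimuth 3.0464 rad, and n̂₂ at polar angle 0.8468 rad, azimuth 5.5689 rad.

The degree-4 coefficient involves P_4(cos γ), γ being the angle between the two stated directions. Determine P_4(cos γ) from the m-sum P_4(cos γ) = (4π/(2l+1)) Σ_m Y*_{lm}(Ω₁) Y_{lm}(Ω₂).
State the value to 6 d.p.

Addition theorem: P_4(cos γ) = (4π/9) Σ_m Y*_{lm}(Ω₁) Y_{lm}(Ω₂), m = −4…4:
  m=-4: (+0.286751-0.114788i) × (-0.133796+0.039119i) = -0.033876+0.026576i  (running Σ = -0.033876+0.026576i)
  m=-3: (-0.372022+0.109227i) × (-0.188722+0.293102i) = +0.038194-0.129654i  (running Σ = +0.004318-0.103078i)
  m=-2: (+0.041684-0.008033i) × (+0.055123+0.384955i) = +0.005390+0.015604i  (running Σ = +0.009709-0.087474i)
  m=-1: (+0.322711-0.030813i) × (+0.012641+0.010960i) = +0.004417+0.003147i  (running Σ = +0.014126-0.084327i)
  m=0: (-0.104616-0.000000i) × (-0.362310+0.000000i) = +0.037903+0.000000i  (running Σ = +0.052029-0.084327i)
  m=1: (-0.322711-0.030813i) × (-0.012641+0.010960i) = +0.004417-0.003147i  (running Σ = +0.056446-0.087474i)
  m=2: (+0.041684+0.008033i) × (+0.055123-0.384955i) = +0.005390-0.015604i  (running Σ = +0.061836-0.103078i)
  m=3: (+0.372022+0.109227i) × (+0.188722+0.293102i) = +0.038194+0.129654i  (running Σ = +0.100030+0.026576i)
  m=4: (+0.286751+0.114788i) × (-0.133796-0.039119i) = -0.033876-0.026576i  (running Σ = +0.066155+0.000000i)
Total Σ_m = +0.066155+0.000000i. Multiply by 1.396263: +0.092370+0.000000i. P_4(cos γ) = 0.092370

0.092370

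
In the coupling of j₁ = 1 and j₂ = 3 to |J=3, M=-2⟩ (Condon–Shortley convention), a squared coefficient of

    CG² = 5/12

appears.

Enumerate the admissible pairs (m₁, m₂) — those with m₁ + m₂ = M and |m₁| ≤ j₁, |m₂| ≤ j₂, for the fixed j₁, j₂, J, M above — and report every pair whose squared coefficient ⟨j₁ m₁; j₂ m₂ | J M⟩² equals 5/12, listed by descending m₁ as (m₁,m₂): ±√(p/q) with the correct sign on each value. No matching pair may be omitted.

Admissible pairs with m₁+m₂ = M = -2: (-1,-1), (0,-2), (1,-3)
  (m₁,m₂)=(1,-3): CG² = 1/4, CG = +√(1/4)
  (m₁,m₂)=(0,-2): CG² = 1/3, CG = +√(1/3)
  (m₁,m₂)=(-1,-1): CG² = 5/12, CG = −√(5/12)   ← matches the target
Pairs with CG² = 5/12: (-1,-1): −√(5/12)

(-1,-1): −√(5/12)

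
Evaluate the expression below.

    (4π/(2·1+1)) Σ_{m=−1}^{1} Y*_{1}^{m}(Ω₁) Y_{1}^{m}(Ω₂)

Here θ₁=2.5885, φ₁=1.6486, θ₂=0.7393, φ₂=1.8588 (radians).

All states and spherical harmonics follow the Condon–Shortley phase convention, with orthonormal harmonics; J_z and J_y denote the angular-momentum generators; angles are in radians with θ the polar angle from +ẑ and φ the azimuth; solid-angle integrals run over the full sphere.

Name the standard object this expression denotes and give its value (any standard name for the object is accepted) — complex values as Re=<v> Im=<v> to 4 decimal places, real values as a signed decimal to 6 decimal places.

This sum is the spherical-harmonic addition theorem: it equals the Legendre polynomial P_l(cos γ) of the angle γ between the two directions.
Term-by-term m-sum for l=1 (normalisation 4π/3 = 4.188790):
  [-1]  conj(Y_{1,-1})(Ω₁) = (-0.014107, 0.180946) ; Y_{1,-1}(Ω₂) = (-0.066120, -0.223196) ; Δ = (0.041319, -0.008816)
  [+0]  conj(Y_{1,0})(Ω₁) = (-0.415754, -0.000000) ; Y_{1,0}(Ω₂) = (0.361048, 0.000000) ; Δ = (-0.150107, -0.000000)
  [+1]  conj(Y_{1,1})(Ω₁) = (0.014107, 0.180946) ; Y_{1,1}(Ω₂) = (0.066120, -0.223196) ; Δ = (0.041319, 0.008816)
Σ over m = (-0.067469, 0.000000); ×(4π/3) → (-0.282612, 0.000000). Real part: -0.282612

Legendre polynomial (addition theorem), -0.282612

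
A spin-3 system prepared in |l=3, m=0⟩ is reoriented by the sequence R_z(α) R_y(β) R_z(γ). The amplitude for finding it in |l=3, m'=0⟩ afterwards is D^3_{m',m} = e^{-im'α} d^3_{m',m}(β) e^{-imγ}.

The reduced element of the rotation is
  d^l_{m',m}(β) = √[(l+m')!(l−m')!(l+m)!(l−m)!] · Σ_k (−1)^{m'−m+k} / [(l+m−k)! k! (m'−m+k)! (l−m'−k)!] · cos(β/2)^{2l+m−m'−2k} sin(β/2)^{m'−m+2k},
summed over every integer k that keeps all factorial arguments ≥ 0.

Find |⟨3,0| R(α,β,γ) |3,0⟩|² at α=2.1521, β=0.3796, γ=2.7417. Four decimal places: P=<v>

P=0.3721

D^3_{0,0}(2.1521,0.3796,2.7417) = e^{-i·0·2.1521}·d^3_{0,0}(0.3796)·e^{-i·0·2.7417}. Compute d first:
c=cos(0.379600/2)=0.982042, s=sin(0.379600/2)=0.188662; N=√[6·6·6·6]=36.000000
Admissible k: 0..3 (factorial args all ≥0)
  k=0: (−1)^0·36.0000/(36)·0.9820^6·0.1887^0 = +0.896975
  k=1: (−1)^1·36.0000/(4)·0.9820^4·0.1887^2 = -0.297943
  k=2: (−1)^2·36.0000/(4)·0.9820^2·0.1887^4 = +0.010996
  k=3: (−1)^3·36.0000/(36)·0.9820^0·0.1887^6 = -0.000045
d^3_{0,0}(0.3796) = +0.896975 -0.297943 +0.010996 -0.000045 = +0.609983
|D^3_{0,0}|² = |d^3_{0,0}(β)|² = (+0.609983)² = 0.372079 (the z-rotation phases have unit modulus)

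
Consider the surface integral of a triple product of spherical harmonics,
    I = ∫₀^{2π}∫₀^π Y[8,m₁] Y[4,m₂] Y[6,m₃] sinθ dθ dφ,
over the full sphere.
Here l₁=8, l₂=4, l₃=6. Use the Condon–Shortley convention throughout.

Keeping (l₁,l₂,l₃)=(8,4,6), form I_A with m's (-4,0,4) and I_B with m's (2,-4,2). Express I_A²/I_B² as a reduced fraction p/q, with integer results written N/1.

9251/10290

Same 8,4,6: normalisation and zero-m 3j drop out of the ratio.
A: Δ: 6! 10! 2! / 19! → 1/23279256; sum: t=2:+1/348364800 t=3:−1/13063680 t=4:+1/7741440 = 29/522547200; 3j²(8 4 6; -4 0 4) = Δ·Π!·Σ² = 1682/264537  (sign +1)
B: Δ: 6! 10! 2! / 19! → 1/23279256; sum: t=0:+1/24883200 = 1/24883200; 3j²(8 4 6; 2 -4 2) = Δ·Π!·Σ² = 980/138567  (sign +1)
I_A²/I_B² = (1682/264537)/(980/138567) = 9251/10290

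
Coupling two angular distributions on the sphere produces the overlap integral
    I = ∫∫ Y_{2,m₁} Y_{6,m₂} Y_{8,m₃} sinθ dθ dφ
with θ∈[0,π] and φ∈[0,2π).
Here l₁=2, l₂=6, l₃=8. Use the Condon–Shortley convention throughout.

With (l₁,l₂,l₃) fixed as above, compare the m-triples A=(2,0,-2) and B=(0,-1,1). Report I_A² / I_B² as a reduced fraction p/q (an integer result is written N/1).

Same 2,6,8: normalisation and zero-m 3j drop out of the ratio.
A: Δ: 0! 4! 12! / 17! → 1/30940; sum: t=0:+1/12441600 = 1/12441600; 3j²(2 6 8; 2 0 -2) = Δ·Π!·Σ² = 3/442  (sign +1)
B: Δ: 0! 4! 12! / 17! → 1/30940; sum: t=0:+1/2419200 = 1/2419200; 3j²(2 6 8; 0 -1 1) = Δ·Π!·Σ² = 27/1105  (sign -1)
I_A²/I_B² = (3/442)/(27/1105) = 5/18

5/18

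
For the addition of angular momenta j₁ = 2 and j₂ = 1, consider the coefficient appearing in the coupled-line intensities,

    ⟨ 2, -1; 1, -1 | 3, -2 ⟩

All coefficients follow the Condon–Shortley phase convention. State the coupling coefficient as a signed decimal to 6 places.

j₁+j₂−J=0  J+j₁−j₂=4  J−j₁+j₂=2  j₁+j₂+J+1=7
(j₁±m₁, j₂±m₂, J±M) = (1,3,0,2,1,5)
P² = 96
sum k=0..0:
  [0] +1/12 = 1/12
S = 1/12
C² = P²·S² = 2/3 ; C = +0.816497

+√(2/3) ≈ +0.816497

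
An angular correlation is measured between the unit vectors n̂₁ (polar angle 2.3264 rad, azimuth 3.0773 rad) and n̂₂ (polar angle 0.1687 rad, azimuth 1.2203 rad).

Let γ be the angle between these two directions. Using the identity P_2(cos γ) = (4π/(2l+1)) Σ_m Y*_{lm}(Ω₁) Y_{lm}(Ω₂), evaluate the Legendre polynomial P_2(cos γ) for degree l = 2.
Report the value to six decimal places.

Addition theorem: P_2(cos γ) = (4π/5) Σ_m Y*_{lm}(Ω₁) Y_{lm}(Ω₂), m = −2…2:
  term(m=-2) = -0.001873-0.001207i   from Y*(Ω₁)=+0.202950-0.026241i, Y(Ω₂)=-0.008322-0.007023i
  term(m=-1) = +0.013919-0.047300i   from Y*(Ω₁)=+0.384792-0.024773i, Y(Ω₂)=+0.043906-0.120096i
  term(m=+0) = +0.078245+0.000000i   from Y*(Ω₁)=+0.129522-0.000000i, Y(Ω₂)=+0.604110+0.000000i
  term(m=+1) = +0.013919+0.047300i   from Y*(Ω₁)=-0.384792-0.024773i, Y(Ω₂)=-0.043906-0.120096i
  term(m=+2) = -0.001873+0.001207i   from Y*(Ω₁)=+0.202950+0.026241i, Y(Ω₂)=-0.008322+0.007023i
Accumulated sum +0.102338+0.000000i; after 4π/(2l+1) scaling, +0.257203+0.000000i ⇒ P_2 = 0.257203

0.257203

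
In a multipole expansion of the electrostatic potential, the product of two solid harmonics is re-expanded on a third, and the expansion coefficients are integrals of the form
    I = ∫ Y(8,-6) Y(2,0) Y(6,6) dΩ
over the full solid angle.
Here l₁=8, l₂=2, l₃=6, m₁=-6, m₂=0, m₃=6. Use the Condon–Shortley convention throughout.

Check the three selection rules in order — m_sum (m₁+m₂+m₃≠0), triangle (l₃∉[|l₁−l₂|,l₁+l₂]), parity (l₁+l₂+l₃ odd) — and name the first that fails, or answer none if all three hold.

none

m₁+m₂+m₃ = -6 + 0 + 6 = 0  ✓
triangle: |8−2|=6 ≤ l₃=6 ≤ 8+2=10  ✓
parity: l₁+l₂+l₃ = 16 is even  ✓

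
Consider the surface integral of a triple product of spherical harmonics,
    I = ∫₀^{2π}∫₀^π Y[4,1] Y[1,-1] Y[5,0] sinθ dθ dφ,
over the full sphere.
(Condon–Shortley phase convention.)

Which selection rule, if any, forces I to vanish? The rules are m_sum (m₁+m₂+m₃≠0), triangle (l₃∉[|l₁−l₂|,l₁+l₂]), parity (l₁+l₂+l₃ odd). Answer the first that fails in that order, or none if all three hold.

azimuthal sum: 1 − 1 + 0 = 0  ✓
3 ≤ 5 ≤ 5 (triangle on l)  ✓
L = 4 + 1 + 5 = 10 (even)  ✓

none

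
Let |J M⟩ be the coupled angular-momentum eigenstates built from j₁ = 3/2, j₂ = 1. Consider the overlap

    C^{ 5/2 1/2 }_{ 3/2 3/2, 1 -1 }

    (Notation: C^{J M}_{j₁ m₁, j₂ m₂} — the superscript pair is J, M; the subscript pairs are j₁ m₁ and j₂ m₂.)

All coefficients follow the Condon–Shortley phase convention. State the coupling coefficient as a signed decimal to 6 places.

+0.316228  (= +√(1/10))

j₁+j₂−J=0  J+j₁−j₂=3  J−j₁+j₂=2  j₁+j₂+J+1=6
(j₁±m₁, j₂±m₂, J±M) = (3,0,0,2,3,2)
P² = 72/5
sum k=0..0:
  [0] +1/12 = 1/12
S = 1/12
C² = P²·S² = 1/10 ; C = +0.316228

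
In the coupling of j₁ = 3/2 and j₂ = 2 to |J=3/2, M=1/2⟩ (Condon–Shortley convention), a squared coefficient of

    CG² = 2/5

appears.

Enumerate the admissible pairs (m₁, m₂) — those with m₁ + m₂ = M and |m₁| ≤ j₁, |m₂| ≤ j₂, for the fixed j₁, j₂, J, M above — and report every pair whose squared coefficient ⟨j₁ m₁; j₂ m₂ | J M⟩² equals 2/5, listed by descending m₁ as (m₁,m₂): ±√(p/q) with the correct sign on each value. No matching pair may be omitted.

(3/2,-1): +√(2/5); (-3/2,2): +√(2/5)

Admissible pairs with m₁+m₂ = M = 1/2: (-3/2,2), (-1/2,1), (1/2,0), (3/2,-1)
  (m₁,m₂)=(3/2,-1): CG² = 2/5, CG = +√(2/5)   ← matches the target
  (m₁,m₂)=(1/2,0): CG² = 1/5, CG = −√(1/5)
  (m₁,m₂)=(-1/2,1): CG² = 0/1, CG = 0
  (m₁,m₂)=(-3/2,2): CG² = 2/5, CG = +√(2/5)   ← matches the target
Pairs with CG² = 2/5: (3/2,-1): +√(2/5); (-3/2,2): +√(2/5)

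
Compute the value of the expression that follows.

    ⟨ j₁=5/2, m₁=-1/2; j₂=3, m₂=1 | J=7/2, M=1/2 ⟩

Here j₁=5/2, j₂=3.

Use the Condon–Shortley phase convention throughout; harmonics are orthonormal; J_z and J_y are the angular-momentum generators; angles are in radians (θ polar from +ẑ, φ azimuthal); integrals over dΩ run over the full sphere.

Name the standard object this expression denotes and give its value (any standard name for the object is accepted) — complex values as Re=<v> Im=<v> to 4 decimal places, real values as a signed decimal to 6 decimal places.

Clebsch–Gordan coefficient, −√(1/63) ≈ -0.125988

This is a Clebsch–Gordan (vector-coupling) coefficient.
triangle: 2!×3!×4!/10! = 288/3628800
(j±m)!: 2!×3!×4!×2!×4!×3! = 82944
prefactor² = (2J+1)×Δ×N² = 9216/175
  k=0: +1/(0!×2!×3!×4!×0!×0!) = 1/288
  k=1: −1/(1!×1!×2!×3!×1!×1!) = -1/12
  k=2: +1/(2!×0!×1!×2!×2!×2!) = 1/16
Σ = -5/288  ⇒  CG² = 9216/175×(-5/288)² = 1/63
CG = −√(1/63) = -0.125988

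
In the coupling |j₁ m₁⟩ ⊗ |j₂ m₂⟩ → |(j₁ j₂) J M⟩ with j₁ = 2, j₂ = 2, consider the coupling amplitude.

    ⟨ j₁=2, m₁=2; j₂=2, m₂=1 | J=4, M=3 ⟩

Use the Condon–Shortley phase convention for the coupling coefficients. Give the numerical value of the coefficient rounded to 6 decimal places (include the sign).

√[9·0!4!4!/9! · 4!0!3!1!7!1!] = √(10368)
  +(−1)^0/∏(0,0,0,3,4,1)! = 1/144  (running 1/144)
⟨..|..⟩ = √(10368)·(1/144) = +0.707107

+√(1/2) = +0.707107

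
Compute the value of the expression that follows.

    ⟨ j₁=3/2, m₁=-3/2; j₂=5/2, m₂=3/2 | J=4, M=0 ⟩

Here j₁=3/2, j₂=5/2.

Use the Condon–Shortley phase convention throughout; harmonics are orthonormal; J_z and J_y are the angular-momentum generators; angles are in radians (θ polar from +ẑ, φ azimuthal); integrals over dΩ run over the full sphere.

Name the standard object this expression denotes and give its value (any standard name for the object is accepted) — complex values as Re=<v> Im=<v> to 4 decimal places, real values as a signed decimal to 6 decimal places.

Clebsch–Gordan coefficient, +√(1/14) ≈ +0.267261

This is a Clebsch–Gordan (vector-coupling) coefficient.
triangle: 0!·3!·5!/9! = 720/362880
(j±m)!: 0!·3!·4!·1!·4!·4! = 82944
prefactor² = (2J+1)·Δ·N² = 10368/7
  k=0: +1/(0!·0!·3!·4!·0!·1!) = 1/144
Σ = 1/144  ⇒  CG² = 10368/7·(1/144)² = 1/14
CG = +√(1/14) = +0.267261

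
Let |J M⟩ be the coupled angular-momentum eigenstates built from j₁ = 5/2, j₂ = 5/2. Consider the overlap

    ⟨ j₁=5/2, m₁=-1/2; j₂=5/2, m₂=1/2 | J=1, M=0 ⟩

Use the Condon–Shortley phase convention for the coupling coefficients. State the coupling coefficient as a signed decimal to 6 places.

+0.119523  (= +√(1/70))

triangle: 4!·1!·1!/7! = 24/5040
(j±m)!: 2!·3!·3!·2!·1!·1! = 144
prefactor² = (2J+1)·Δ·N² = 72/35
  k=2: +1/(2!·2!·1!·1!·0!·0!) = 1/4
  k=3: −1/(3!·1!·0!·0!·1!·1!) = -1/6
Σ = 1/12  ⇒  CG² = 72/35·(1/12)² = 1/70
CG = +√(1/70) = +0.119523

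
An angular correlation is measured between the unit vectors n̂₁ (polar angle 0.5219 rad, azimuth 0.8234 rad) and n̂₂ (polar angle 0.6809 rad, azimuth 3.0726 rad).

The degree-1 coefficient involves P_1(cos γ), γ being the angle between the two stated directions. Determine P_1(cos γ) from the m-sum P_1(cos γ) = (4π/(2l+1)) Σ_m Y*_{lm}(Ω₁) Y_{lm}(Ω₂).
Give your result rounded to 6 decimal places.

0.476628

Addition theorem: P_1(cos γ) = (4π/3) Σ_m Y*_{lm}(Ω₁) Y_{lm}(Ω₂), m = −1…1:
  m=-1: (0.11708 + 0.12633j) × (-0.21697 - 0.01499j) = -0.02351 - 0.02917j  (running Σ = -0.02351 - 0.02917j)
  m=0: (0.42356 + 0.00000j) × (0.37965 + 0.00000j) = 0.16080 + 0.00000j  (running Σ = 0.13729 - 0.02917j)
  m=1: (-0.11708 + 0.12633j) × (0.21697 - 0.01499j) = -0.02351 + 0.02917j  (running Σ = 0.11379 + 0.00000j)
Accumulated sum 0.11379 + 0.00000j; after 4π/(2l+1) scaling, 0.47663 + 0.00000j ⇒ P_1 = 0.476628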